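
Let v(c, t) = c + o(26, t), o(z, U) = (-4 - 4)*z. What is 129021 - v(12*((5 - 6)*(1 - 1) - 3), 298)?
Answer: 129265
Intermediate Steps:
o(z, U) = -8*z
v(c, t) = -208 + c (v(c, t) = c - 8*26 = c - 208 = -208 + c)
129021 - v(12*((5 - 6)*(1 - 1) - 3), 298) = 129021 - (-208 + 12*((5 - 6)*(1 - 1) - 3)) = 129021 - (-208 + 12*(-1*0 - 3)) = 129021 - (-208 + 12*(0 - 3)) = 129021 - (-208 + 12*(-3)) = 129021 - (-208 - 36) = 129021 - 1*(-244) = 129021 + 244 = 129265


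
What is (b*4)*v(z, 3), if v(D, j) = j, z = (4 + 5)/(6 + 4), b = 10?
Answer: 120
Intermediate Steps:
z = 9/10 ≈ 0.90000
(b*4)*v(z, 3) = (10*4)*3 = 40*3 = 120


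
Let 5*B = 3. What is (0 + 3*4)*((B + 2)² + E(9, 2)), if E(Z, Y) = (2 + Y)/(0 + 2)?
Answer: 2628/25 ≈ 105.12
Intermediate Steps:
B = ⅗ (B = (⅕)*3 = ⅗ ≈ 0.60000)
E(Z, Y) = 1 + Y/2 (E(Z, Y) = (2 + Y)/2 = (2 + Y)*(½) = 1 + Y/2)
(0 + 3*4)*((B + 2)² + E(9, 2)) = (0 + 3*4)*((⅗ + 2)² + (1 + (½)*2)) = (0 + 12)*((13/5)² + (1 + 1)) = 12*(169/25 + 2) = 12*(219/25) = 2628/25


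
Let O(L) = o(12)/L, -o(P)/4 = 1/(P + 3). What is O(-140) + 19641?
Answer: 10311526/525 ≈ 19641.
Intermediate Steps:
o(P) = -4/(3 + P) (o(P) = -4/(P + 3) = -4/(3 + P))
O(L) = -4/(15*L) (O(L) = (-4/(3 + 12))/L = (-4/15)/L = (-4*1/15)/L = -4/(15*L))
O(-140) + 19641 = -4/15/(-140) + 19641 = -4/15*(-1/140) + 19641 = 1/525 + 19641 = 10311526/525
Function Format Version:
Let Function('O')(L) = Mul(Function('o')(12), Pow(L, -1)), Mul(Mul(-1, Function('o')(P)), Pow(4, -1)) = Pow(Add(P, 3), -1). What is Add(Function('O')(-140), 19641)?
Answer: Rational(10311526, 525) ≈ 19641.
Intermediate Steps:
Function('o')(P) = Mul(-4, Pow(Add(3, P), -1)) (Function('o')(P) = Mul(-4, Pow(Add(P, 3), -1)) = Mul(-4, Pow(Add(3, P), -1)))
Function('O')(L) = Mul(Rational(-4, 15), Pow(L, -1)) (Function('O')(L) = Mul(Mul(-4, Pow(Add(3, 12), -1)), Pow(L, -1)) = Mul(Mul(-4, Pow(15, -1)), Pow(L, -1)) = Mul(Mul(-4, Rational(1, 15)), Pow(L, -1)) = Mul(Rational(-4, 15), Pow(L, -1)))
Add(Function('O')(-140), 19641) = Add(Mul(Rational(-4, 15), Pow(-140, -1)), 19641) = Add(Mul(Rational(-4, 15), Rational(-1, 140)), 19641) = Add(Rational(1, 525), 19641) = Rational(10311526, 525)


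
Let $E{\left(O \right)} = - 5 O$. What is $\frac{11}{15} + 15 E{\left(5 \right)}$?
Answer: $- \frac{5614}{15} \approx -374.27$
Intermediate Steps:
$\frac{11}{15} + 15 E{\left(5 \right)} = \frac{11}{15} + 15 \left(\left(-5\right) 5\right) = 11 \cdot \frac{1}{15} + 15 \left(-25\right) = \frac{11}{15} - 375 = - \frac{5614}{15}$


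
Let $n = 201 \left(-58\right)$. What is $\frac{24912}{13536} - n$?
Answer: $\frac{1096025}{94} \approx 11660.0$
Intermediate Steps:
$n = -11658$
$\frac{24912}{13536} - n = \frac{24912}{13536} - -11658 = 24912 \cdot \frac{1}{13536} + 11658 = \frac{173}{94} + 11658 = \frac{1096025}{94}$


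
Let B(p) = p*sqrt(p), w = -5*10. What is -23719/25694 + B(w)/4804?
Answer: -23719/25694 - 125*I*sqrt(2)/2402 ≈ -0.92313 - 0.073596*I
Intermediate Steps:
w = -50
B(p) = p**(3/2)
-23719/25694 + B(w)/4804 = -23719/25694 + (-50)**(3/2)/4804 = -23719*1/25694 - 250*I*sqrt(2)*(1/4804) = -23719/25694 - 125*I*sqrt(2)/2402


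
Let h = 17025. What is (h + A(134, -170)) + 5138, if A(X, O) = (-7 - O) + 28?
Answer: 22354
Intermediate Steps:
A(X, O) = 21 - O
(h + A(134, -170)) + 5138 = (17025 + (21 - 1*(-170))) + 5138 = (17025 + (21 + 170)) + 5138 = (17025 + 191) + 5138 = 17216 + 5138 = 22354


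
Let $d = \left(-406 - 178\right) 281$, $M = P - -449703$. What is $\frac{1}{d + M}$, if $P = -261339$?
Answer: $\frac{1}{24260} \approx 4.122 \cdot 10^{-5}$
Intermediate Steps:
$M = 188364$ ($M = -261339 - -449703 = -261339 + 449703 = 188364$)
$d = -164104$ ($d = \left(-584\right) 281 = -164104$)
$\frac{1}{d + M} = \frac{1}{-164104 + 188364} = \frac{1}{24260}$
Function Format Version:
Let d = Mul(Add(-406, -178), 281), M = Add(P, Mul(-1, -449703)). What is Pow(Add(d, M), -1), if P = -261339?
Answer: Rational(1, 24260) ≈ 4.1220e-5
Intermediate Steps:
M = 188364 (M = Add(-261339, Mul(-1, -449703)) = Add(-261339, 449703) = 188364)
d = -164104 (d = Mul(-584, 281) = -164104)
Pow(Add(d, M), -1) = Pow(Add(-164104, 188364), -1) = Pow(24260, -1) = Rational(1, 24260)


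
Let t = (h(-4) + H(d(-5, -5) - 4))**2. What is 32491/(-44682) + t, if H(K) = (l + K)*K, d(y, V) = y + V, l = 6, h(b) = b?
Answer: 521138357/44682 ≈ 11663.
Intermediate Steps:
d(y, V) = V + y
H(K) = K*(6 + K) (H(K) = (6 + K)*K = K*(6 + K))
t = 11664 (t = (-4 + ((-5 - 5) - 4)*(6 + ((-5 - 5) - 4)))**2 = (-4 + (-10 - 4)*(6 + (-10 - 4)))**2 = (-4 - 14*(6 - 14))**2 = (-4 - 14*(-8))**2 = (-4 + 112)**2 = 108**2 = 11664)
32491/(-44682) + t = 32491/(-44682) + 11664 = 32491*(-1/44682) + 11664 = -32491/44682 + 11664 = 521138357/44682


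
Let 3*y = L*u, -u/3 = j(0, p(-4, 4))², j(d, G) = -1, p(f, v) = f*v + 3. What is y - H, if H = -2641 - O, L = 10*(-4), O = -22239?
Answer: -19558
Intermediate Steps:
p(f, v) = 3 + f*v
L = -40
H = 19598 (H = -2641 - 1*(-22239) = -2641 + 22239 = 19598)
u = -3 (u = -3*(-1)² = -3*1 = -3)
y = 40 (y = (-40*(-3))/3 = (⅓)*120 = 40)
y - H = 40 - 1*19598 = 40 - 19598 = -19558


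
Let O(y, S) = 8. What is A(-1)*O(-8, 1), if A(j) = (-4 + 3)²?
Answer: 8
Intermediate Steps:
A(j) = 1 (A(j) = (-1)² = 1)
A(-1)*O(-8, 1) = 1*8 = 8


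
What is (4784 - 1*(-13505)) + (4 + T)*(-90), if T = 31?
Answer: 15139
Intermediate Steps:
(4784 - 1*(-13505)) + (4 + T)*(-90) = (4784 - 1*(-13505)) + (4 + 31)*(-90) = (4784 + 13505) + 35*(-90) = 18289 - 3150 = 15139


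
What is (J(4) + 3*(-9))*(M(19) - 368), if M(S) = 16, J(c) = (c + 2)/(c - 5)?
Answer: 11616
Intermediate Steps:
J(c) = (2 + c)/(-5 + c)
(J(4) + 3*(-9))*(M(19) - 368) = ((2 + 4)/(-5 + 4) + 3*(-9))*(16 - 368) = (6/(-1) - 27)*(-352) = (-1*6 - 27)*(-352) = (-6 - 27)*(-352) = -33*(-352) = 11616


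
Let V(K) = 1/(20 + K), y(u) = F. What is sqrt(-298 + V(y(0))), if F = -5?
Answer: I*sqrt(67035)/15 ≈ 17.261*I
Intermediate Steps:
y(u) = -5
sqrt(-298 + V(y(0))) = sqrt(-298 + 1/(20 - 5)) = sqrt(-298 + 1/15) = sqrt(-4469/15) = I*sqrt(67035)/15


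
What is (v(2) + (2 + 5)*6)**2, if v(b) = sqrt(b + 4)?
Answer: (42 + sqrt(6))**2 ≈ 1975.8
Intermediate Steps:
v(b) = sqrt(4 + b)
(v(2) + (2 + 5)*6)**2 = (sqrt(4 + 2) + (2 + 5)*6)**2 = (sqrt(6) + 7*6)**2 = (sqrt(6) + 42)**2 = (42 + sqrt(6))**2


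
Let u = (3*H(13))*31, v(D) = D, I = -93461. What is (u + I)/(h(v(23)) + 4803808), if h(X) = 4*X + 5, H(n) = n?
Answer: -92252/4803905 ≈ -0.019204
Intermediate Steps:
h(X) = 5 + 4*X
u = 1209 (u = (3*13)*31 = 39*31 = 1209)
(u + I)/(h(v(23)) + 4803808) = (1209 - 93461)/((5 + 4*23) + 4803808) = -92252/((5 + 92) + 4803808) = -92252/(97 + 4803808) = -92252/4803905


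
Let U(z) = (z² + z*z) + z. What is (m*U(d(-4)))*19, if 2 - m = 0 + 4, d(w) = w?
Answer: -1064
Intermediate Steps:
m = -2 (m = 2 - (0 + 4) = 2 - 1*4 = 2 - 4 = -2)
U(z) = z + 2*z² (U(z) = (z² + z²) + z = 2*z² + z = z + 2*z²)
(m*U(d(-4)))*19 = -(-8)*(1 + 2*(-4))*19 = -(-8)*(1 - 8)*19 = -(-8)*(-7)*19 = -2*28*19 = -56*19 = -1064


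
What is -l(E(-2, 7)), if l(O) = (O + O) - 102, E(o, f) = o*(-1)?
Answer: 98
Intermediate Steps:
E(o, f) = -o
l(O) = -102 + 2*O (l(O) = 2*O - 102 = -102 + 2*O)
-l(E(-2, 7)) = -(-102 + 2*(-1*(-2))) = -(-102 + 2*2) = -(-102 + 4) = -1*(-98) = 98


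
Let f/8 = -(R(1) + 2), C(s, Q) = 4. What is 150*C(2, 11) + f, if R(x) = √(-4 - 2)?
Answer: 584 - 8*I*√6 ≈ 584.0 - 19.596*I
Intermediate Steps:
R(x) = I*√6 (R(x) = √(-6) = I*√6)
f = -16 - 8*I*√6 (f = 8*(-(I*√6 + 2)) = 8*(-(2 + I*√6)) = 8*(-2 - I*√6) = -16 - 8*I*√6 ≈ -16.0 - 19.596*I)
150*C(2, 11) + f = 150*4 + (-16 - 8*I*√6) = 600 + (-16 - 8*I*√6) = 584 - 8*I*√6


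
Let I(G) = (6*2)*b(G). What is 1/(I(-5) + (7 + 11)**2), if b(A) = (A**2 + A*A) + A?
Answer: 1/864 ≈ 0.0011574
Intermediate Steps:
b(A) = A + 2*A**2 (b(A) = (A**2 + A**2) + A = 2*A**2 + A = A + 2*A**2)
I(G) = 12*G*(1 + 2*G) (I(G) = (6*2)*(G*(1 + 2*G)) = 12*(G*(1 + 2*G)) = 12*G*(1 + 2*G))
1/(I(-5) + (7 + 11)**2) = 1/(12*(-5)*(1 + 2*(-5)) + (7 + 11)**2) = 1/(12*(-5)*(1 - 10) + 18**2) = 1/(12*(-5)*(-9) + 324) = 1/(540 + 324) = 1/864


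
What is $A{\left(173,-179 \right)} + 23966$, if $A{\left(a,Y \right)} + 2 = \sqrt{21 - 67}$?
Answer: $23964 + i \sqrt{46} \approx 23964.0 + 6.7823 i$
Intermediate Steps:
$A{\left(a,Y \right)} = -2 + i \sqrt{46}$ ($A{\left(a,Y \right)} = -2 + \sqrt{21 - 67} = -2 + \sqrt{-46} = -2 + i \sqrt{46}$)
$A{\left(173,-179 \right)} + 23966 = \left(-2 + i \sqrt{46}\right) + 23966 = 23964 + i \sqrt{46}$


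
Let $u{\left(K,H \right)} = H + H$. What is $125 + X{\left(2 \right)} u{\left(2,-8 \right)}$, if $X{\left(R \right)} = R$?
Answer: $93$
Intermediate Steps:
$u{\left(K,H \right)} = 2 H$
$125 + X{\left(2 \right)} u{\left(2,-8 \right)} = 125 + 2 \cdot 2 \left(-8\right) = 125 + 2 \left(-16\right) = 125 - 32 = 93$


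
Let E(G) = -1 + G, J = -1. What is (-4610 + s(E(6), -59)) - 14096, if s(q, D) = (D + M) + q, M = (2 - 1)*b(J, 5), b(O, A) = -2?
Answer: -18762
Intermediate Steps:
M = -2 (M = (2 - 1)*(-2) = 1*(-2) = -2)
s(q, D) = -2 + D + q (s(q, D) = (D - 2) + q = (-2 + D) + q = -2 + D + q)
(-4610 + s(E(6), -59)) - 14096 = (-4610 + (-2 - 59 + (-1 + 6))) - 14096 = (-4610 + (-2 - 59 + 5)) - 14096 = (-4610 - 56) - 14096 = -4666 - 14096 = -18762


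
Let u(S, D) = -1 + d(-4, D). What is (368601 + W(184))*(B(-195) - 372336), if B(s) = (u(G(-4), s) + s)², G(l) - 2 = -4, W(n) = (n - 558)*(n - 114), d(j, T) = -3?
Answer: -113935451435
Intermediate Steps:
W(n) = (-558 + n)*(-114 + n)
G(l) = -2 (G(l) = 2 - 4 = -2)
u(S, D) = -4 (u(S, D) = -1 - 3 = -4)
B(s) = (-4 + s)²
(368601 + W(184))*(B(-195) - 372336) = (368601 + (63612 + 184² - 672*184))*((-4 - 195)² - 372336) = (368601 + (63612 + 33856 - 123648))*((-199)² - 372336) = (368601 - 26180)*(39601 - 372336) = 342421*(-332735) = -113935451435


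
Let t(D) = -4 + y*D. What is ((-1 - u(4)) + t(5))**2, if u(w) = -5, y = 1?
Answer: 25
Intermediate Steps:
t(D) = -4 + D (t(D) = -4 + 1*D = -4 + D)
((-1 - u(4)) + t(5))**2 = ((-1 - 1*(-5)) + (-4 + 5))**2 = ((-1 + 5) + 1)**2 = (4 + 1)**2 = 5**2 = 25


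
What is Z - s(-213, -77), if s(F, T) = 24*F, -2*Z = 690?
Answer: 4767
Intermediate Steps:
Z = -345 (Z = -½*690 = -345)
Z - s(-213, -77) = -345 - 24*(-213) = -345 - 1*(-5112) = -345 + 5112 = 4767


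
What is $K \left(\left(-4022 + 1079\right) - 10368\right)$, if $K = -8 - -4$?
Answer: $53244$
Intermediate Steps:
$K = -4$ ($K = -8 + 4 = -4$)
$K \left(\left(-4022 + 1079\right) - 10368\right) = - 4 \left(\left(-4022 + 1079\right) - 10368\right) = - 4 \left(-2943 - 10368\right) = \left(-4\right) \left(-13311\right) = 53244$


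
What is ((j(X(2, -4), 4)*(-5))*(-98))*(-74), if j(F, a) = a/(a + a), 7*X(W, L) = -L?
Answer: -18130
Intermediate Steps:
X(W, L) = -L/7 (X(W, L) = (-L)/7 = -L/7)
j(F, a) = 1/2 (j(F, a) = a/((2*a)) = (1/(2*a))*a = 1/2)
((j(X(2, -4), 4)*(-5))*(-98))*(-74) = (((1/2)*(-5))*(-98))*(-74) = -5/2*(-98)*(-74) = 245*(-74) = -18130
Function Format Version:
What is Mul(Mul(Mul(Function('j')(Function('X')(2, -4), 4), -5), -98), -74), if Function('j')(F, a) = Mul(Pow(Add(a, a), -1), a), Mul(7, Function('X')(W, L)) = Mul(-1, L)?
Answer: -18130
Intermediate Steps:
Function('X')(W, L) = Mul(Rational(-1, 7), L) (Function('X')(W, L) = Mul(Rational(1, 7), Mul(-1, L)) = Mul(Rational(-1, 7), L))
Function('j')(F, a) = Rational(1, 2) (Function('j')(F, a) = Mul(Pow(Mul(2, a), -1), a) = Mul(Mul(Rational(1, 2), Pow(a, -1)), a) = Rational(1, 2))
Mul(Mul(Mul(Function('j')(Function('X')(2, -4), 4), -5), -98), -74) = Mul(Mul(Mul(Rational(1, 2), -5), -98), -74) = Mul(Mul(Rational(-5, 2), -98), -74) = Mul(245, -74) = -18130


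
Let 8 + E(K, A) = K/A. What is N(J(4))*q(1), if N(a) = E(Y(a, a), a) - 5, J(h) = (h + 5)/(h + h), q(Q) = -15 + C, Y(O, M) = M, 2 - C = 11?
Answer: 288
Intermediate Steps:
C = -9 (C = 2 - 1*11 = 2 - 11 = -9)
E(K, A) = -8 + K/A
q(Q) = -24 (q(Q) = -15 - 9 = -24)
J(h) = (5 + h)/(2*h) (J(h) = (5 + h)/((2*h)) = (5 + h)*(1/(2*h)) = (5 + h)/(2*h))
N(a) = -12 (N(a) = (-8 + a/a) - 5 = (-8 + 1) - 5 = -7 - 5 = -12)
N(J(4))*q(1) = -12*(-24) = 288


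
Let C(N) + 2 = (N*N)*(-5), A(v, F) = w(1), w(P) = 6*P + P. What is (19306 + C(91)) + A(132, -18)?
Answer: -22094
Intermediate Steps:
w(P) = 7*P
A(v, F) = 7 (A(v, F) = 7*1 = 7)
C(N) = -2 - 5*N² (C(N) = -2 + (N*N)*(-5) = -2 + N²*(-5) = -2 - 5*N²)
(19306 + C(91)) + A(132, -18) = (19306 + (-2 - 5*91²)) + 7 = (19306 + (-2 - 5*8281)) + 7 = (19306 + (-2 - 41405)) + 7 = (19306 - 41407) + 7 = -22101 + 7 = -22094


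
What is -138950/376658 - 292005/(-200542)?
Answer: 41060354195/37767874318 ≈ 1.0872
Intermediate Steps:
-138950/376658 - 292005/(-200542) = -138950*1/376658 - 292005*(-1/200542) = -69475/188329 + 292005/200542 = 41060354195/37767874318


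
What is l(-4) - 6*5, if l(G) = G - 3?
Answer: -37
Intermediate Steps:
l(G) = -3 + G
l(-4) - 6*5 = (-3 - 4) - 6*5 = -7 - 6*5 = -7 - 30 = -37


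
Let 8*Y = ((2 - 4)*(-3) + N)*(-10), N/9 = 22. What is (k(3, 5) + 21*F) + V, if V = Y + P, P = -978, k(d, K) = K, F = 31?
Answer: -577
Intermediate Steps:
N = 198 (N = 9*22 = 198)
Y = -255 (Y = (((2 - 4)*(-3) + 198)*(-10))/8 = ((-2*(-3) + 198)*(-10))/8 = ((6 + 198)*(-10))/8 = (204*(-10))/8 = (⅛)*(-2040) = -255)
V = -1233 (V = -255 - 978 = -1233)
(k(3, 5) + 21*F) + V = (5 + 21*31) - 1233 = (5 + 651) - 1233 = 656 - 1233 = -577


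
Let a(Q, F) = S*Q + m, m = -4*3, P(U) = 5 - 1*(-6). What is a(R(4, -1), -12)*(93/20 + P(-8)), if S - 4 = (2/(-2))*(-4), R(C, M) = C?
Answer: 313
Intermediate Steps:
P(U) = 11 (P(U) = 5 + 6 = 11)
m = -12
S = 8 (S = 4 + (2/(-2))*(-4) = 4 + (2*(-½))*(-4) = 4 - 1*(-4) = 4 + 4 = 8)
a(Q, F) = -12 + 8*Q (a(Q, F) = 8*Q - 12 = -12 + 8*Q)
a(R(4, -1), -12)*(93/20 + P(-8)) = (-12 + 8*4)*(93/20 + 11) = (-12 + 32)*(93*(1/20) + 11) = 20*(93/20 + 11) = 20*(313/20) = 313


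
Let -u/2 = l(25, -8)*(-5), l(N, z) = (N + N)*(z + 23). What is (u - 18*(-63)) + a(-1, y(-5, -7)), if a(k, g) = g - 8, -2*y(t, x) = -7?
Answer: 17259/2 ≈ 8629.5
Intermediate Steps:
y(t, x) = 7/2 (y(t, x) = -½*(-7) = 7/2)
a(k, g) = -8 + g
l(N, z) = 2*N*(23 + z) (l(N, z) = (2*N)*(23 + z) = 2*N*(23 + z))
u = 7500 (u = -2*2*25*(23 - 8)*(-5) = -2*2*25*15*(-5) = -1500*(-5) = -2*(-3750) = 7500)
(u - 18*(-63)) + a(-1, y(-5, -7)) = (7500 - 18*(-63)) + (-8 + 7/2) = (7500 + 1134) - 9/2 = 8634 - 9/2 = 17259/2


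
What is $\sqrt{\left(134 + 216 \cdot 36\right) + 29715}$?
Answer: $5 \sqrt{1505} \approx 193.97$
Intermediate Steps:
$\sqrt{\left(134 + 216 \cdot 36\right) + 29715} = \sqrt{\left(134 + 7776\right) + 29715} = \sqrt{7910 + 29715} = \sqrt{37625} = 5 \sqrt{1505}$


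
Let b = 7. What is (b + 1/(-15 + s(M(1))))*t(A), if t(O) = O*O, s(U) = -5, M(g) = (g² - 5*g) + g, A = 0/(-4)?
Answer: 0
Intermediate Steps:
A = 0 (A = 0*(-¼) = 0)
M(g) = g² - 4*g
t(O) = O²
(b + 1/(-15 + s(M(1))))*t(A) = (7 + 1/(-15 - 5))*0² = (7 + 1/(-20))*0 = (7 - 1/20)*0 = (139/20)*0 = 0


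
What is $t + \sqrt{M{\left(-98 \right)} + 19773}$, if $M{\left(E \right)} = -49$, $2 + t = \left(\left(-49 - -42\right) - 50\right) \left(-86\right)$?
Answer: $4900 + 2 \sqrt{4931} \approx 5040.4$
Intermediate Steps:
$t = 4900$ ($t = -2 + \left(\left(-49 - -42\right) - 50\right) \left(-86\right) = -2 + \left(\left(-49 + 42\right) - 50\right) \left(-86\right) = -2 + \left(-7 - 50\right) \left(-86\right) = -2 - -4902 = -2 + 4902 = 4900$)
$t + \sqrt{M{\left(-98 \right)} + 19773} = 4900 + \sqrt{-49 + 19773} = 4900 + \sqrt{19724} = 4900 + 2 \sqrt{4931}$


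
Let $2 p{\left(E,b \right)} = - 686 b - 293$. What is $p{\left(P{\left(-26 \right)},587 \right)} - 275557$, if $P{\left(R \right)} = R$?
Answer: $- \frac{954089}{2} \approx -4.7704 \cdot 10^{5}$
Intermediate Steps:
$p{\left(E,b \right)} = - \frac{293}{2} - 343 b$ ($p{\left(E,b \right)} = \frac{- 686 b - 293}{2} = \frac{-293 - 686 b}{2} = - \frac{293}{2} - 343 b$)
$p{\left(P{\left(-26 \right)},587 \right)} - 275557 = \left(- \frac{293}{2} - 201341\right) - 275557 = - \frac{402975}{2} - 275557 = - \frac{954089}{2}$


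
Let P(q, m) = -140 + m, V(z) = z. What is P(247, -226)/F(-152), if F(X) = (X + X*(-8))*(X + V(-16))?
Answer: 61/29792 ≈ 0.0020475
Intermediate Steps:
F(X) = -7*X*(-16 + X) (F(X) = (X + X*(-8))*(X - 16) = (X - 8*X)*(-16 + X) = (-7*X)*(-16 + X) = -7*X*(-16 + X))
P(247, -226)/F(-152) = (-140 - 226)/((7*(-152)*(16 - 1*(-152)))) = -366*(-1/(1064*(16 + 152))) = -366/(7*(-152)*168) = -366/(-178752) = -366*(-1/178752) = 61/29792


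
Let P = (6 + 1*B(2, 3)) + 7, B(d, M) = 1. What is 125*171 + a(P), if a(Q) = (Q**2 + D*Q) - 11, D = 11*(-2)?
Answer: 21252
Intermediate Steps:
D = -22
P = 14 (P = (6 + 1*1) + 7 = (6 + 1) + 7 = 7 + 7 = 14)
a(Q) = -11 + Q**2 - 22*Q (a(Q) = (Q**2 - 22*Q) - 11 = -11 + Q**2 - 22*Q)
125*171 + a(P) = 125*171 + (-11 + 14**2 - 22*14) = 21375 + (-11 + 196 - 308) = 21375 - 123 = 21252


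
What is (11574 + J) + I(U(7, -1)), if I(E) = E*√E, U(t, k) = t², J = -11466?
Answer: 451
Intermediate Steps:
I(E) = E^(3/2)
(11574 + J) + I(U(7, -1)) = (11574 - 11466) + (7²)^(3/2) = 108 + 49^(3/2) = 108 + 343 = 451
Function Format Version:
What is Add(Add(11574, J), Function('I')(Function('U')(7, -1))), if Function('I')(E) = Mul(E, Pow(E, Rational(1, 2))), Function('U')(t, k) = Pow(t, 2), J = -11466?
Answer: 451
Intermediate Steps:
Function('I')(E) = Pow(E, Rational(3, 2))
Add(Add(11574, J), Function('I')(Function('U')(7, -1))) = Add(Add(11574, -11466), Pow(Pow(7, 2), Rational(3, 2))) = Add(108, Pow(49, Rational(3, 2))) = Add(108, 343) = 451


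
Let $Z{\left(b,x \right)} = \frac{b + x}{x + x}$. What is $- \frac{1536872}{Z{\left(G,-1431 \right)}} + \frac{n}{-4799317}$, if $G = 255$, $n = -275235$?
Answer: $- \frac{879580344547047}{235166533} \approx -3.7402 \cdot 10^{6}$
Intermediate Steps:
$Z{\left(b,x \right)} = \frac{b + x}{2 x}$
$- \frac{1536872}{Z{\left(G,-1431 \right)}} + \frac{n}{-4799317} = - \frac{1536872}{\frac{1}{2} \frac{1}{-1431} \left(255 - 1431\right)} - \frac{275235}{-4799317} = - \frac{1536872}{\frac{1}{2} \left(- \frac{1}{1431}\right) \left(-1176\right)} - - \frac{275235}{4799317} = - \frac{1536872}{\frac{196}{477}} + \frac{275235}{4799317} = \left(-1536872\right) \frac{477}{196} + \frac{275235}{4799317} = - \frac{183271986}{49} + \frac{275235}{4799317} = - \frac{879580344547047}{235166533}$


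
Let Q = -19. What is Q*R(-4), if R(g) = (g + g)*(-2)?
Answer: -304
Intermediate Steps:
R(g) = -4*g (R(g) = (2*g)*(-2) = -4*g)
Q*R(-4) = -(-76)*(-4) = -19*16 = -304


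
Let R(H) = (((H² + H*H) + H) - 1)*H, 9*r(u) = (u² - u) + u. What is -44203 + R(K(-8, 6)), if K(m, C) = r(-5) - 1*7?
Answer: -32317657/729 ≈ -44332.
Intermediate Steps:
r(u) = u²/9 (r(u) = ((u² - u) + u)/9 = u²/9)
K(m, C) = -38/9 (K(m, C) = (⅑)*(-5)² - 1*7 = (⅑)*25 - 7 = 25/9 - 7 = -38/9)
R(H) = H*(-1 + H + 2*H²) (R(H) = (((H² + H²) + H) - 1)*H = ((2*H² + H) - 1)*H = ((H + 2*H²) - 1)*H = (-1 + H + 2*H²)*H = H*(-1 + H + 2*H²))
-44203 + R(K(-8, 6)) = -44203 - 38*(-1 - 38/9 + 2*(-38/9)²)/9 = -44203 - 38*(-1 - 38/9 + 2*(1444/81))/9 = -44203 - 38*(-1 - 38/9 + 2888/81)/9 = -44203 - 38/9*2465/81 = -44203 - 93670/729 = -32317657/729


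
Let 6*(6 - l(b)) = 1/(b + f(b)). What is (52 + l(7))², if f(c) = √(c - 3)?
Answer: 9803161/2916 ≈ 3361.9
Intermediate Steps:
f(c) = √(-3 + c)
l(b) = 6 - 1/(6*(b + √(-3 + b)))
(52 + l(7))² = (52 + (-⅙ + 6*7 + 6*√(-3 + 7))/(7 + √(-3 + 7)))² = (52 + (-⅙ + 42 + 6*√4)/(7 + √4))² = (52 + (-⅙ + 42 + 6*2)/(7 + 2))² = (52 + (-⅙ + 42 + 12)/9)² = (52 + (⅑)*(323/6))² = (52 + 323/54)² = (3131/54)² = 9803161/2916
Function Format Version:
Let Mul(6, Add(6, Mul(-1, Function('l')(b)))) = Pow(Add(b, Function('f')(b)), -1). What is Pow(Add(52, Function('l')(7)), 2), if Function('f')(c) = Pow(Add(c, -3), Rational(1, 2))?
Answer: Rational(9803161, 2916) ≈ 3361.9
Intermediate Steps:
Function('f')(c) = Pow(Add(-3, c), Rational(1, 2))
Function('l')(b) = Add(6, Mul(Rational(-1, 6), Pow(Add(b, Pow(Add(-3, b), Rational(1, 2))), -1)))
Pow(Add(52, Function('l')(7)), 2) = Pow(Add(52, Mul(Pow(Add(7, Pow(Add(-3, 7), Rational(1, 2))), -1), Add(Rational(-1, 6), Mul(6, 7), Mul(6, Pow(Add(-3, 7), Rational(1, 2)))))), 2) = Pow(Add(52, Mul(Pow(Add(7, Pow(4, Rational(1, 2))), -1), Add(Rational(-1, 6), 42, Mul(6, Pow(4, Rational(1, 2)))))), 2) = Pow(Add(52, Mul(Pow(Add(7, 2), -1), Add(Rational(-1, 6), 42, Mul(6, 2)))), 2) = Pow(Add(52, Mul(Pow(9, -1), Add(Rational(-1, 6), 42, 12))), 2) = Pow(Add(52, Mul(Rational(1, 9), Rational(323, 6))), 2) = Pow(Add(52, Rational(323, 54)), 2) = Pow(Rational(3131, 54), 2) = Rational(9803161, 2916)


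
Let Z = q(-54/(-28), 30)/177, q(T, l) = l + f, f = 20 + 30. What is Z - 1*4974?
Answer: -880318/177 ≈ -4973.5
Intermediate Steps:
f = 50
q(T, l) = 50 + l (q(T, l) = l + 50 = 50 + l)
Z = 80/177 (Z = (50 + 30)/177 = 80*(1/177) = 80/177 ≈ 0.45198)
Z - 1*4974 = 80/177 - 1*4974 = 80/177 - 4974 = -880318/177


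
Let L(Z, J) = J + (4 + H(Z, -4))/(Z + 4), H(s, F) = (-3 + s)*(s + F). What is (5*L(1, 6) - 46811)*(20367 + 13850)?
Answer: -1600363307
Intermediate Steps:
H(s, F) = (-3 + s)*(F + s)
L(Z, J) = J + (16 + Z² - 7*Z)/(4 + Z) (L(Z, J) = J + (4 + (Z² - 3*(-4) - 3*Z - 4*Z))/(Z + 4) = J + (4 + (Z² + 12 - 3*Z - 4*Z))/(4 + Z) = J + (4 + (12 + Z² - 7*Z))/(4 + Z) = J + (16 + Z² - 7*Z)/(4 + Z))
(5*L(1, 6) - 46811)*(20367 + 13850) = (5*((16 + 1² - 7*1 + 4*6 + 6*1)/(4 + 1)) - 46811)*(20367 + 13850) = (5*((16 + 1 - 7 + 24 + 6)/5) - 46811)*34217 = (5*((⅕)*40) - 46811)*34217 = (5*8 - 46811)*34217 = (40 - 46811)*34217 = -46771*34217 = -1600363307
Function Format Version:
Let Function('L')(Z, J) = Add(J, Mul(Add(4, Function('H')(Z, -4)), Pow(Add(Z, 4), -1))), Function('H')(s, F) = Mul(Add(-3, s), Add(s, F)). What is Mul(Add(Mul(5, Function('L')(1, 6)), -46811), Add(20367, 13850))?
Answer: -1600363307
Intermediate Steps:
Function('H')(s, F) = Mul(Add(-3, s), Add(F, s))
Function('L')(Z, J) = Add(J, Mul(Pow(Add(4, Z), -1), Add(16, Pow(Z, 2), Mul(-7, Z)))) (Function('L')(Z, J) = Add(J, Mul(Add(4, Add(Pow(Z, 2), Mul(-3, -4), Mul(-3, Z), Mul(-4, Z))), Pow(Add(Z, 4), -1))) = Add(J, Mul(Add(4, Add(Pow(Z, 2), 12, Mul(-3, Z), Mul(-4, Z))), Pow(Add(4, Z), -1))) = Add(J, Mul(Add(4, Add(12, Pow(Z, 2), Mul(-7, Z))), Pow(Add(4, Z), -1))) = Add(J, Mul(Add(16, Pow(Z, 2), Mul(-7, Z)), Pow(Add(4, Z), -1))) = Add(J, Mul(Pow(Add(4, Z), -1), Add(16, Pow(Z, 2), Mul(-7, Z)))))
Mul(Add(Mul(5, Function('L')(1, 6)), -46811), Add(20367, 13850)) = Mul(Add(Mul(5, Mul(Pow(Add(4, 1), -1), Add(16, Pow(1, 2), Mul(-7, 1), Mul(4, 6), Mul(6, 1)))), -46811), Add(20367, 13850)) = Mul(Add(Mul(5, Mul(Pow(5, -1), Add(16, 1, -7, 24, 6))), -46811), 34217) = Mul(Add(Mul(5, Mul(Rational(1, 5), 40)), -46811), 34217) = Mul(Add(Mul(5, 8), -46811), 34217) = Mul(Add(40, -46811), 34217) = Mul(-46771, 34217) = -1600363307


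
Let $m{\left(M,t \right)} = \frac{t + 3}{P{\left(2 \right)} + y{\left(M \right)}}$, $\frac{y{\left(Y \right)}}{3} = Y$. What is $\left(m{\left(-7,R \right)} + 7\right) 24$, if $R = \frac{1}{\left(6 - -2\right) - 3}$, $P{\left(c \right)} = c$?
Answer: $\frac{15576}{95} \approx 163.96$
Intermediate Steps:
$y{\left(Y \right)} = 3 Y$
$R = \frac{1}{5}$ ($R = \frac{1}{\left(6 + 2\right) - 3} = \frac{1}{8 - 3} = \frac{1}{5} \approx 0.2$)
$m{\left(M,t \right)} = \frac{3 + t}{2 + 3 M}$ ($m{\left(M,t \right)} = \frac{t + 3}{2 + 3 M} = \frac{3 + t}{2 + 3 M}$)
$\left(m{\left(-7,R \right)} + 7\right) 24 = \left(\frac{3 + \frac{1}{5}}{2 + 3 \left(-7\right)} + 7\right) 24 = \left(\frac{1}{2 - 21} \cdot \frac{16}{5} + 7\right) 24 = \left(\frac{1}{-19} \cdot \frac{16}{5} + 7\right) 24 = \left(\left(- \frac{1}{19}\right) \frac{16}{5} + 7\right) 24 = \left(- \frac{16}{95} + 7\right) 24 = \frac{649}{95} \cdot 24 = \frac{15576}{95}$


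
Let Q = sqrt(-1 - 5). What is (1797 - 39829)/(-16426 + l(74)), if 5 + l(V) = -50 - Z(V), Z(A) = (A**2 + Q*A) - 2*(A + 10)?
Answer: 276226416/158264459 - 2814368*I*sqrt(6)/474793377 ≈ 1.7453 - 0.01452*I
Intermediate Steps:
Q = I*sqrt(6) (Q = sqrt(-6) = I*sqrt(6) ≈ 2.4495*I)
Z(A) = -20 + A**2 - 2*A + I*A*sqrt(6) (Z(A) = (A**2 + (I*sqrt(6))*A) - 2*(A + 10) = (A**2 + I*A*sqrt(6)) - 2*(10 + A) = (A**2 + I*A*sqrt(6)) + (-20 - 2*A) = -20 + A**2 - 2*A + I*A*sqrt(6))
l(V) = -35 - V**2 + 2*V - I*V*sqrt(6) (l(V) = -5 + (-50 - (-20 + V**2 - 2*V + I*V*sqrt(6))) = -5 + (-50 + (20 - V**2 + 2*V - I*V*sqrt(6))) = -5 + (-30 - V**2 + 2*V - I*V*sqrt(6)) = -35 - V**2 + 2*V - I*V*sqrt(6))
(1797 - 39829)/(-16426 + l(74)) = (1797 - 39829)/(-16426 + (-35 - 1*74**2 + 2*74 - 1*I*74*sqrt(6))) = -38032/(-16426 + (-35 - 1*5476 + 148 - 74*I*sqrt(6))) = -38032/(-16426 + (-35 - 5476 + 148 - 74*I*sqrt(6))) = -38032/(-16426 + (-5363 - 74*I*sqrt(6))) = -38032/(-21789 - 74*I*sqrt(6))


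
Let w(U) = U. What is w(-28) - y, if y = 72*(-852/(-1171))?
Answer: -94132/1171 ≈ -80.386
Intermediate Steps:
y = 61344/1171 (y = 72*(-852*(-1/1171)) = 72*(852/1171) = 61344/1171 ≈ 52.386)
w(-28) - y = -28 - 1*61344/1171 = -28 - 61344/1171 = -94132/1171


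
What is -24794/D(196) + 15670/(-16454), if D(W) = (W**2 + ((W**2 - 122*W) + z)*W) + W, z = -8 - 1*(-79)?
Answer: -233558671/243058488 ≈ -0.96092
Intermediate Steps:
z = 71 (z = -8 + 79 = 71)
D(W) = W + W**2 + W*(71 + W**2 - 122*W) (D(W) = (W**2 + ((W**2 - 122*W) + 71)*W) + W = (W**2 + (71 + W**2 - 122*W)*W) + W = (W**2 + W*(71 + W**2 - 122*W)) + W = W + W**2 + W*(71 + W**2 - 122*W))
-24794/D(196) + 15670/(-16454) = -24794*1/(196*(72 + 196**2 - 121*196)) + 15670/(-16454) = -24794*1/(196*(72 + 38416 - 23716)) + 15670*(-1/16454) = -24794/(196*14772) - 7835/8227 = -24794/2895312 - 7835/8227 = -24794*1/2895312 - 7835/8227 = -253/29544 - 7835/8227 = -233558671/243058488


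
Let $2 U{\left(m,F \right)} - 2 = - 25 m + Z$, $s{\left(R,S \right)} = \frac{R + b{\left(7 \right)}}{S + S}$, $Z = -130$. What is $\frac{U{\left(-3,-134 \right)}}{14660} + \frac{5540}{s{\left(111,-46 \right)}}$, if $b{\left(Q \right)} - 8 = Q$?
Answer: $- \frac{7471912139}{1847160} \approx -4045.1$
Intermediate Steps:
$b{\left(Q \right)} = 8 + Q$
$s{\left(R,S \right)} = \frac{15 + R}{2 S}$ ($s{\left(R,S \right)} = \frac{R + \left(8 + 7\right)}{S + S} = \frac{R + 15}{2 S} = \left(15 + R\right) \frac{1}{2 S} = \frac{15 + R}{2 S}$)
$U{\left(m,F \right)} = -64 - \frac{25 m}{2}$ ($U{\left(m,F \right)} = 1 + \frac{- 25 m - 130}{2} = 1 + \frac{-130 - 25 m}{2} = 1 - \left(65 + \frac{25 m}{2}\right) = -64 - \frac{25 m}{2}$)
$\frac{U{\left(-3,-134 \right)}}{14660} + \frac{5540}{s{\left(111,-46 \right)}} = \frac{-64 - - \frac{75}{2}}{14660} + \frac{5540}{\frac{1}{2} \frac{1}{-46} \left(15 + 111\right)} = \left(-64 + \frac{75}{2}\right) \frac{1}{14660} + \frac{5540}{\frac{1}{2} \left(- \frac{1}{46}\right) 126} = \left(- \frac{53}{2}\right) \frac{1}{14660} + \frac{5540}{- \frac{63}{46}} = - \frac{53}{29320} + 5540 \left(- \frac{46}{63}\right) = - \frac{53}{29320} - \frac{254840}{63} = - \frac{7471912139}{1847160}$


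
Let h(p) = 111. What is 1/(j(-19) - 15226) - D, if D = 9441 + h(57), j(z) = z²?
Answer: -141990481/14865 ≈ -9552.0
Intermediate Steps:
D = 9552 (D = 9441 + 111 = 9552)
1/(j(-19) - 15226) - D = 1/((-19)² - 15226) - 1*9552 = 1/(361 - 15226) - 9552 = 1/(-14865) - 9552 = -1/14865 - 9552 = -141990481/14865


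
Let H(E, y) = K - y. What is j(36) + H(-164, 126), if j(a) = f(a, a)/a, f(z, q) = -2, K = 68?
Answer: -1045/18 ≈ -58.056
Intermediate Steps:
H(E, y) = 68 - y
j(a) = -2/a
j(36) + H(-164, 126) = -2/36 + (68 - 1*126) = -2*1/36 + (68 - 126) = -1/18 - 58 = -1045/18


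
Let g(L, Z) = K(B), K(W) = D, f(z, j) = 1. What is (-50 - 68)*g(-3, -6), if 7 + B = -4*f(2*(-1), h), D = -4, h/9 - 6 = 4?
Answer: 472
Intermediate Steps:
h = 90 (h = 54 + 9*4 = 54 + 36 = 90)
B = -11 (B = -7 - 4*1 = -7 - 4 = -11)
K(W) = -4
g(L, Z) = -4
(-50 - 68)*g(-3, -6) = (-50 - 68)*(-4) = -118*(-4) = 472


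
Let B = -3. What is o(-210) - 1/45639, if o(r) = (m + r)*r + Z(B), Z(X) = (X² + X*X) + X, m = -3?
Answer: 2042117054/45639 ≈ 44745.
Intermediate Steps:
Z(X) = X + 2*X² (Z(X) = (X² + X²) + X = 2*X² + X = X + 2*X²)
o(r) = 15 + r*(-3 + r) (o(r) = (-3 + r)*r - 3*(1 + 2*(-3)) = r*(-3 + r) - 3*(1 - 6) = r*(-3 + r) - 3*(-5) = r*(-3 + r) + 15 = 15 + r*(-3 + r))
o(-210) - 1/45639 = (15 + (-210)² - 3*(-210)) - 1/45639 = (15 + 44100 + 630) - 1*1/45639 = 44745 - 1/45639 = 2042117054/45639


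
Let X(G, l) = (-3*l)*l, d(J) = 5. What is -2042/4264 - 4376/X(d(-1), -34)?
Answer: 1447201/1848444 ≈ 0.78293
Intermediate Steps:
X(G, l) = -3*l²
-2042/4264 - 4376/X(d(-1), -34) = -2042/4264 - 4376/((-3*(-34)²)) = -2042*1/4264 - 4376/((-3*1156)) = -1021/2132 - 4376/(-3468) = -1021/2132 - 4376*(-1/3468) = -1021/2132 + 1094/867 = 1447201/1848444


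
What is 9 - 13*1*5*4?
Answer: -251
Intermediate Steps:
9 - 13*1*5*4 = 9 - 65*4 = 9 - 13*20 = 9 - 260 = -251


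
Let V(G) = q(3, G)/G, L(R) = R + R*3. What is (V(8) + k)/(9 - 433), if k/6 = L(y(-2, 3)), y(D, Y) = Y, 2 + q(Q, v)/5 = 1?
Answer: -571/3392 ≈ -0.16834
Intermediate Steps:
q(Q, v) = -5 (q(Q, v) = -10 + 5*1 = -10 + 5 = -5)
L(R) = 4*R (L(R) = R + 3*R = 4*R)
V(G) = -5/G
k = 72 (k = 6*(4*3) = 6*12 = 72)
(V(8) + k)/(9 - 433) = (-5/8 + 72)/(9 - 433) = (-5*⅛ + 72)/(-424) = (-5/8 + 72)*(-1/424) = (571/8)*(-1/424) = -571/3392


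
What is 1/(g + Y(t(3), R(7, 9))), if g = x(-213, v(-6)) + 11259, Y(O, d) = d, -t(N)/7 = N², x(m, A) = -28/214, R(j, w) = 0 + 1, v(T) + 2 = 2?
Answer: 107/1204806 ≈ 8.8811e-5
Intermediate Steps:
v(T) = 0 (v(T) = -2 + 2 = 0)
R(j, w) = 1
x(m, A) = -14/107 (x(m, A) = -28*1/214 = -14/107)
t(N) = -7*N²
g = 1204699/107 (g = -14/107 + 11259 = 1204699/107 ≈ 11259.)
1/(g + Y(t(3), R(7, 9))) = 1/(1204699/107 + 1) = 1/(1204806/107) = 107/1204806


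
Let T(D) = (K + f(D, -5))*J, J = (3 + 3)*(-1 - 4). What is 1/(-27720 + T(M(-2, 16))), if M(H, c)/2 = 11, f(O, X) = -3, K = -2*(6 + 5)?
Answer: -1/26970 ≈ -3.7078e-5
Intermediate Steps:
K = -22 (K = -2*11 = -22)
J = -30 (J = 6*(-5) = -30)
M(H, c) = 22 (M(H, c) = 2*11 = 22)
T(D) = 750 (T(D) = (-22 - 3)*(-30) = -25*(-30) = 750)
1/(-27720 + T(M(-2, 16))) = 1/(-27720 + 750) = 1/(-26970) = -1/26970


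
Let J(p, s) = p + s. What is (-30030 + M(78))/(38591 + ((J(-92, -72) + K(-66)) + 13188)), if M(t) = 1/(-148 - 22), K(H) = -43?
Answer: -5105101/8767240 ≈ -0.58229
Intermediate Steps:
M(t) = -1/170 (M(t) = 1/(-170) = -1/170)
(-30030 + M(78))/(38591 + ((J(-92, -72) + K(-66)) + 13188)) = (-30030 - 1/170)/(38591 + (((-92 - 72) - 43) + 13188)) = -5105101/(170*(38591 + ((-164 - 43) + 13188))) = -5105101/(170*(38591 + (-207 + 13188))) = -5105101/(170*(38591 + 12981)) = -5105101/170/51572 = -5105101/170*1/51572 = -5105101/8767240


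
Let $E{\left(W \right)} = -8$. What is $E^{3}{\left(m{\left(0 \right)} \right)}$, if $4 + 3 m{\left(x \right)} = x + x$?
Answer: $-512$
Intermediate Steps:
$m{\left(x \right)} = - \frac{4}{3} + \frac{2 x}{3}$ ($m{\left(x \right)} = - \frac{4}{3} + \frac{x + x}{3} = - \frac{4}{3} + \frac{2 x}{3}$)
$E^{3}{\left(m{\left(0 \right)} \right)} = \left(-8\right)^{3} = -512$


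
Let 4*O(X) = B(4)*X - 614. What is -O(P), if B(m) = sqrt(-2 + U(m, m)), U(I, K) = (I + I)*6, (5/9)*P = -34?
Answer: 307/2 + 153*sqrt(46)/10 ≈ 257.27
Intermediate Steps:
P = -306/5 (P = (9/5)*(-34) = -306/5 ≈ -61.200)
U(I, K) = 12*I (U(I, K) = (2*I)*6 = 12*I)
B(m) = sqrt(-2 + 12*m)
O(X) = -307/2 + X*sqrt(46)/4 (O(X) = (sqrt(-2 + 12*4)*X - 614)/4 = (sqrt(-2 + 48)*X - 614)/4 = (sqrt(46)*X - 614)/4 = (X*sqrt(46) - 614)/4 = (-614 + X*sqrt(46))/4 = -307/2 + X*sqrt(46)/4)
-O(P) = -(-307/2 + (1/4)*(-306/5)*sqrt(46)) = -(-307/2 - 153*sqrt(46)/10) = 307/2 + 153*sqrt(46)/10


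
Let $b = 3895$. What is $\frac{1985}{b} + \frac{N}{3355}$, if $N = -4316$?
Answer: $- \frac{2030229}{2613545} \approx -0.77681$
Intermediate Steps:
$\frac{1985}{b} + \frac{N}{3355} = \frac{1985}{3895} - \frac{4316}{3355} = 1985 \cdot \frac{1}{3895} - \frac{4316}{3355} = \frac{397}{779} - \frac{4316}{3355} = - \frac{2030229}{2613545}$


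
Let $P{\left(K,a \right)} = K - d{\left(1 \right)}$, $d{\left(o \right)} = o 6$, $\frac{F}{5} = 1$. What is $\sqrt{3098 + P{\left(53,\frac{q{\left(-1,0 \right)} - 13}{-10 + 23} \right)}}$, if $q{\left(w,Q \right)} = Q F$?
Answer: $\sqrt{3145} \approx 56.08$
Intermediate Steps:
$F = 5$ ($F = 5 \cdot 1 = 5$)
$d{\left(o \right)} = 6 o$
$q{\left(w,Q \right)} = 5 Q$ ($q{\left(w,Q \right)} = Q 5 = 5 Q$)
$P{\left(K,a \right)} = -6 + K$ ($P{\left(K,a \right)} = K - 6 \cdot 1 = K - 6 = -6 + K$)
$\sqrt{3098 + P{\left(53,\frac{q{\left(-1,0 \right)} - 13}{-10 + 23} \right)}} = \sqrt{3098 + \left(-6 + 53\right)} = \sqrt{3098 + 47} = \sqrt{3145}$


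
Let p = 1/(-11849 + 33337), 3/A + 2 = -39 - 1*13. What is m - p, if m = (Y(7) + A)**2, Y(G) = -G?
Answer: 86644907/1740528 ≈ 49.781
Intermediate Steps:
A = -1/18 (A = 3/(-2 + (-39 - 1*13)) = 3/(-2 + (-39 - 13)) = 3/(-2 - 52) = 3/(-54) = 3*(-1/54) = -1/18 ≈ -0.055556)
m = 16129/324 (m = (-1*7 - 1/18)**2 = (-7 - 1/18)**2 = (-127/18)**2 = 16129/324 ≈ 49.781)
p = 1/21488 ≈ 4.6538e-5
m - p = 16129/324 - 1*1/21488 = 16129/324 - 1/21488 = 86644907/1740528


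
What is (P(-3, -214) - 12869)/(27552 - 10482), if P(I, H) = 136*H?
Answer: -13991/5690 ≈ -2.4589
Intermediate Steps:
(P(-3, -214) - 12869)/(27552 - 10482) = (136*(-214) - 12869)/(27552 - 10482) = (-29104 - 12869)/17070 = -41973*1/17070 = -13991/5690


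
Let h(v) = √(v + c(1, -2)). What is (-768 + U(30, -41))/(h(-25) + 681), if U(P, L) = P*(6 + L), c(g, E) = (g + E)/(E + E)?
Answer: -183416/68709 + 404*I*√11/68709 ≈ -2.6695 + 0.019501*I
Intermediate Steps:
c(g, E) = (E + g)/(2*E) (c(g, E) = (E + g)/((2*E)) = (E + g)*(1/(2*E)) = (E + g)/(2*E))
h(v) = √(¼ + v) (h(v) = √(v + (½)*(-2 + 1)/(-2)) = √(v + (½)*(-½)*(-1)) = √(v + ¼) = √(¼ + v))
(-768 + U(30, -41))/(h(-25) + 681) = (-768 + 30*(6 - 41))/(√(1 + 4*(-25))/2 + 681) = (-768 + 30*(-35))/(√(1 - 100)/2 + 681) = (-768 - 1050)/(√(-99)/2 + 681) = -1818/((3*I*√11)/2 + 681) = -1818/(3*I*√11/2 + 681) = -1818/(681 + 3*I*√11/2)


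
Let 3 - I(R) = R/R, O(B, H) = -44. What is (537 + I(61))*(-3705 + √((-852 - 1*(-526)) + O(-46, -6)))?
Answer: -1996995 + 539*I*√370 ≈ -1.997e+6 + 10368.0*I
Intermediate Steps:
I(R) = 2 (I(R) = 3 - R/R = 3 - 1*1 = 3 - 1 = 2)
(537 + I(61))*(-3705 + √((-852 - 1*(-526)) + O(-46, -6))) = (537 + 2)*(-3705 + √((-852 - 1*(-526)) - 44)) = 539*(-3705 + √((-852 + 526) - 44)) = 539*(-3705 + √(-326 - 44)) = 539*(-3705 + √(-370)) = 539*(-3705 + I*√370) = -1996995 + 539*I*√370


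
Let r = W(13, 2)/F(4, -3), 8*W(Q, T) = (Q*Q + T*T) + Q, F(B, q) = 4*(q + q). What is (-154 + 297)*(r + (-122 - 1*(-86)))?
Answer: -169169/32 ≈ -5286.5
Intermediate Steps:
F(B, q) = 8*q (F(B, q) = 4*(2*q) = 8*q)
W(Q, T) = Q/8 + Q²/8 + T²/8 (W(Q, T) = ((Q*Q + T*T) + Q)/8 = ((Q² + T²) + Q)/8 = (Q + Q² + T²)/8 = Q/8 + Q²/8 + T²/8)
r = -31/32 (r = ((⅛)*13 + (⅛)*13² + (⅛)*2²)/((8*(-3))) = (13/8 + (⅛)*169 + (⅛)*4)/(-24) = (13/8 + 169/8 + ½)*(-1/24) = (93/4)*(-1/24) = -31/32 ≈ -0.96875)
(-154 + 297)*(r + (-122 - 1*(-86))) = (-154 + 297)*(-31/32 + (-122 - 1*(-86))) = 143*(-31/32 + (-122 + 86)) = 143*(-31/32 - 36) = 143*(-1183/32) = -169169/32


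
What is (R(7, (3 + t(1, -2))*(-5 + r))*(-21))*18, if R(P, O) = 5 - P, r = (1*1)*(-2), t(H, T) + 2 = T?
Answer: 756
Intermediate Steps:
t(H, T) = -2 + T
r = -2 (r = 1*(-2) = -2)
(R(7, (3 + t(1, -2))*(-5 + r))*(-21))*18 = ((5 - 1*7)*(-21))*18 = ((5 - 7)*(-21))*18 = -2*(-21)*18 = 42*18 = 756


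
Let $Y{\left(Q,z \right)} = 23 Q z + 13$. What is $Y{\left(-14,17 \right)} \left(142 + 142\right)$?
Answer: $-1550924$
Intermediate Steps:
$Y{\left(Q,z \right)} = 13 + 23 Q z$ ($Y{\left(Q,z \right)} = 23 Q z + 13 = 13 + 23 Q z$)
$Y{\left(-14,17 \right)} \left(142 + 142\right) = \left(13 + 23 \left(-14\right) 17\right) \left(142 + 142\right) = \left(13 - 5474\right) 284 = \left(-5461\right) 284 = -1550924$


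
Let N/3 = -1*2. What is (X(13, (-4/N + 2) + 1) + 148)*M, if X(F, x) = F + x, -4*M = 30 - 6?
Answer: -988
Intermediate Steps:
N = -6 (N = 3*(-1*2) = 3*(-2) = -6)
M = -6 (M = -(30 - 6)/4 = -¼*24 = -6)
(X(13, (-4/N + 2) + 1) + 148)*M = ((13 + ((-4/(-6) + 2) + 1)) + 148)*(-6) = ((13 + ((-4*(-⅙) + 2) + 1)) + 148)*(-6) = ((13 + ((⅔ + 2) + 1)) + 148)*(-6) = ((13 + (8/3 + 1)) + 148)*(-6) = ((13 + 11/3) + 148)*(-6) = (50/3 + 148)*(-6) = (494/3)*(-6) = -988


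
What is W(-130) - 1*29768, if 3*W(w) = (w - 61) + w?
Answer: -29875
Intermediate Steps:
W(w) = -61/3 + 2*w/3 (W(w) = ((w - 61) + w)/3 = ((-61 + w) + w)/3 = (-61 + 2*w)/3 = -61/3 + 2*w/3)
W(-130) - 1*29768 = (-61/3 + (⅔)*(-130)) - 1*29768 = (-61/3 - 260/3) - 29768 = -107 - 29768 = -29875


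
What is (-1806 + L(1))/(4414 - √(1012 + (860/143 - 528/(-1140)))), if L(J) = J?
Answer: -54117681475/132334049324 - 1805*√46990555755/132334049324 ≈ -0.41190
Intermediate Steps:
(-1806 + L(1))/(4414 - √(1012 + (860/143 - 528/(-1140)))) = (-1806 + 1)/(4414 - √(1012 + (860/143 - 528/(-1140)))) = -1805/(4414 - √(1012 + (860*(1/143) - 528*(-1/1140)))) = -1805/(4414 - √(1012 + (860/143 + 44/95))) = -1805/(4414 - √(1012 + 87992/13585)) = -1805/(4414 - √(13836012/13585)) = -1805/(4414 - 2*√46990555755/13585)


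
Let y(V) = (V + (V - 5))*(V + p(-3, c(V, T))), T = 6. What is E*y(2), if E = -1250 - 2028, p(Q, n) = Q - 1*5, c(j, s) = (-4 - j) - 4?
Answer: -19668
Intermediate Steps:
c(j, s) = -8 - j
p(Q, n) = -5 + Q (p(Q, n) = Q - 5 = -5 + Q)
y(V) = (-8 + V)*(-5 + 2*V) (y(V) = (V + (V - 5))*(V + (-5 - 3)) = (V + (-5 + V))*(V - 8) = (-5 + 2*V)*(-8 + V) = (-8 + V)*(-5 + 2*V))
E = -3278
E*y(2) = -3278*(40 - 21*2 + 2*2²) = -3278*(40 - 42 + 2*4) = -3278*(40 - 42 + 8) = -3278*6 = -19668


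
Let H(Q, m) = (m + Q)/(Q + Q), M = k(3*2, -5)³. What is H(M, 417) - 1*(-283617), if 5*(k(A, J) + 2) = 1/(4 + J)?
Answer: 377468830/1331 ≈ 2.8360e+5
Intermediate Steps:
k(A, J) = -2 + 1/(5*(4 + J))
M = -1331/125 (M = ((-39 - 10*(-5))/(5*(4 - 5)))³ = ((⅕)*(-39 + 50)/(-1))³ = ((⅕)*(-1)*11)³ = (-11/5)³ = -1331/125 ≈ -10.648)
H(Q, m) = (Q + m)/(2*Q) (H(Q, m) = (Q + m)/((2*Q)) = (Q + m)*(1/(2*Q)) = (Q + m)/(2*Q))
H(M, 417) - 1*(-283617) = (-1331/125 + 417)/(2*(-1331/125)) - 1*(-283617) = (½)*(-125/1331)*(50794/125) + 283617 = -25397/1331 + 283617 = 377468830/1331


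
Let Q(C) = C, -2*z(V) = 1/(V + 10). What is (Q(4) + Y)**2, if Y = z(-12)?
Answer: 289/16 ≈ 18.063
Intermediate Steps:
z(V) = -1/(2*(10 + V)) (z(V) = -1/(2*(V + 10)) = -1/(2*(10 + V)))
Y = 1/4 (Y = -1/(20 + 2*(-12)) = -1/(20 - 24) = -1/(-4) = -1*(-1/4) = 1/4 ≈ 0.25000)
(Q(4) + Y)**2 = (4 + 1/4)**2 = (17/4)**2 = 289/16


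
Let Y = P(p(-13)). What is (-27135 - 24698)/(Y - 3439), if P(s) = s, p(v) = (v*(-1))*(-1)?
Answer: 51833/3452 ≈ 15.015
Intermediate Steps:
p(v) = v (p(v) = -v*(-1) = v)
Y = -13
(-27135 - 24698)/(Y - 3439) = (-27135 - 24698)/(-13 - 3439) = -51833/(-3452) = -51833*(-1/3452) = 51833/3452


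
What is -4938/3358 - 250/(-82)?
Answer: 108646/68839 ≈ 1.5783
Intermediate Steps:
-4938/3358 - 250/(-82) = -4938*1/3358 - 250*(-1/82) = -2469/1679 + 125/41 = 108646/68839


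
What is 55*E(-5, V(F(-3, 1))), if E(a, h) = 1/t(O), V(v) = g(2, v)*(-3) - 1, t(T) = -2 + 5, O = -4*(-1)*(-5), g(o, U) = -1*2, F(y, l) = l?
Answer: 55/3 ≈ 18.333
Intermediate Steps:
g(o, U) = -2
O = -20 (O = 4*(-5) = -20)
t(T) = 3
V(v) = 5 (V(v) = -2*(-3) - 1 = 6 - 1 = 5)
E(a, h) = ⅓ (E(a, h) = 1/3 = ⅓)
55*E(-5, V(F(-3, 1))) = 55*(⅓) = 55/3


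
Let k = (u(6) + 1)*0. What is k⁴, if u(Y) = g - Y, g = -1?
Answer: 0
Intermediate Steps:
u(Y) = -1 - Y
k = 0 (k = ((-1 - 1*6) + 1)*0 = ((-1 - 6) + 1)*0 = (-7 + 1)*0 = -6*0 = 0)
k⁴ = 0⁴ = 0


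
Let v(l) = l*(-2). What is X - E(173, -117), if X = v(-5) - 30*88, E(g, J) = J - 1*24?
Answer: -2489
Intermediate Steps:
v(l) = -2*l
E(g, J) = -24 + J (E(g, J) = J - 24 = -24 + J)
X = -2630 (X = -2*(-5) - 30*88 = 10 - 2640 = -2630)
X - E(173, -117) = -2630 - (-24 - 117) = -2630 - 1*(-141) = -2630 + 141 = -2489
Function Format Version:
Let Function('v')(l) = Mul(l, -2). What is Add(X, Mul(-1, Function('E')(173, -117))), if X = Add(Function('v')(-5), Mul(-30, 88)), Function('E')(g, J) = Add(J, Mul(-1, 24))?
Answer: -2489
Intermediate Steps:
Function('v')(l) = Mul(-2, l)
Function('E')(g, J) = Add(-24, J) (Function('E')(g, J) = Add(J, -24) = Add(-24, J))
X = -2630 (X = Add(Mul(-2, -5), Mul(-30, 88)) = Add(10, -2640) = -2630)
Add(X, Mul(-1, Function('E')(173, -117))) = Add(-2630, Mul(-1, Add(-24, -117))) = Add(-2630, Mul(-1, -141)) = Add(-2630, 141) = -2489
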